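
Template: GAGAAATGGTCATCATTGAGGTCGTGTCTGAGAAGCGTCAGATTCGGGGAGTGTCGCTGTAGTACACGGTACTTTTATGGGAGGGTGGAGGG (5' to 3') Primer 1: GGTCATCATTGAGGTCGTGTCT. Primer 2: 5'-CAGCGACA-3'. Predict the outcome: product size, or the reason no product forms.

Yes — a 52 bp product.

Primer 1 (GGTCATCATTGAGGTCGTGTCT) matches the top strand at positions 8–29; it acts as a forward primer.
Primer 2's reverse complement is TGTCGCTG, matching the top strand at positions 52–59; it acts as a reverse primer.
The 3' ends face each other across positions 8–59, giving a 52 bp product.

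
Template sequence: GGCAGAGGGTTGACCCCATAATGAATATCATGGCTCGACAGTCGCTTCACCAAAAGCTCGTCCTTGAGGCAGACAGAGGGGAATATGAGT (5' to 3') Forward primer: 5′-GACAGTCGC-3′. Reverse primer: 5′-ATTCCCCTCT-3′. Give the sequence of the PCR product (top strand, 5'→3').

Forward primer GACAGTCGC is found on the top strand at positions 37–45.
Reverse complement of the reverse primer: AGAGGGGAAT. This occurs on the top strand at positions 75–84.
The product is the template from position 37 through 84 (48 bp).

5'-GACAGTCGCTTCACCAAAAGCTCGTCCTTGAGGCAGACAGAGGGGAAT-3'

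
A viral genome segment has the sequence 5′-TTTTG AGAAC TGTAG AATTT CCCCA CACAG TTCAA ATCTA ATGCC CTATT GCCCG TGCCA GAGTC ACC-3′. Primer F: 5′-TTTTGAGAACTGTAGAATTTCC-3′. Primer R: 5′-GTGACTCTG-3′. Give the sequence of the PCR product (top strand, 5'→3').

The forward primer matches the template at positions 1–22.
Reverse complement of the reverse primer: CAGAGTCAC. This occurs on the top strand at positions 59–67.
The product is the template from position 1 through 67 (67 bp).

5'-TTTTGAGAACTGTAGAATTTCCCCACACAGTTCAAATCTAATGCCCTATTGCCCGTGCCAGAGTCAC-3'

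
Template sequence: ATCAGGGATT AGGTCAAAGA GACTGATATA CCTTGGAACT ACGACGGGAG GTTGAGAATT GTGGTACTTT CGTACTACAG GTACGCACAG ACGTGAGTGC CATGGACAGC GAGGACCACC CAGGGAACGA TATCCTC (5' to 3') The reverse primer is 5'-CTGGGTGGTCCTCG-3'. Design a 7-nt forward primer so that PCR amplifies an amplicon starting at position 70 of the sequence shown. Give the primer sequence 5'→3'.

5'-TCGTACT-3'

The reverse primer's reverse complement CGAGGACCACCCAG matches the template at positions 110–123; the product starts at position 70.
The forward primer is identical to the top strand over positions 70–76: TCGTACT.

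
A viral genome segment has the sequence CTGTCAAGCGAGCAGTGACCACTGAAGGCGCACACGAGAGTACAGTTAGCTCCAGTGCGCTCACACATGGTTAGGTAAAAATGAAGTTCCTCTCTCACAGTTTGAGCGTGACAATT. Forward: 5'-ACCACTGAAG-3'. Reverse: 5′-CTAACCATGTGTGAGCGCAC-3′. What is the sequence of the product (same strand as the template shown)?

Scanning the template, ACCACTGAAG occurs at positions 18–27; this primer anneals to the bottom strand there with its 3' end pointing downstream.
The reverse primer's reverse complement is GTGCGCTCACACATGGTTAG, which matches the template at positions 55–74.
The product is the template from position 18 through 74 (57 bp).

5'-ACCACTGAAGGCGCACACGAGAGTACAGTTAGCTCCAGTGCGCTCACACATGGTTAG-3'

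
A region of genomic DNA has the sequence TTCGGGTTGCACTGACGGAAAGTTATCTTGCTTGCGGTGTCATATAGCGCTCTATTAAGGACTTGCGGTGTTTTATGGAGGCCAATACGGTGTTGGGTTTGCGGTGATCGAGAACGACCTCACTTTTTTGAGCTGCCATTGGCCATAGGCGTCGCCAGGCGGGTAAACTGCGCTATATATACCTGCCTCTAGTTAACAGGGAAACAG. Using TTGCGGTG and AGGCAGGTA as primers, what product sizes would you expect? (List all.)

157 bp, 126 bp, 90 bp

The forward primer TTGCGGTG matches the top strand at positions 32–39, 63–70, 99–106.
The reverse primer's reverse complement is TACCTGCCT, matching at positions 180–188.
Each forward site pairs with the reverse site to give a product ending at position 188: sizes 157, 126, 90 bp.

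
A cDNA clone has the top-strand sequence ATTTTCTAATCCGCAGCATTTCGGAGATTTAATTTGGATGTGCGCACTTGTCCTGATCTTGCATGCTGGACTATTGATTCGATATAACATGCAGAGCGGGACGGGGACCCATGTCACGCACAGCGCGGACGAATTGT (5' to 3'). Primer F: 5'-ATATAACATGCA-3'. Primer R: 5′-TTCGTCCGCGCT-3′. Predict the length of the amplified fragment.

52 bp

Forward primer ATATAACATGCA is found on the top strand at positions 82–93.
Reverse complement of the reverse primer: AGCGCGGACGAA. This occurs on the top strand at positions 122–133.
The product runs from position 82 to position 133, so its length is 133 − 82 + 1 = 52 bp.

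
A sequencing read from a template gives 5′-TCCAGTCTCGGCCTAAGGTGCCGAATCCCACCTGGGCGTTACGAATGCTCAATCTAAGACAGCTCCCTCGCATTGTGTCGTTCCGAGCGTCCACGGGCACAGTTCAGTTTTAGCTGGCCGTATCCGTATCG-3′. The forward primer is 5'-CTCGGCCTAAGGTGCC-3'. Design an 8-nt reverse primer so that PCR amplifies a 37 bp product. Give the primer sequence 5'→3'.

5'-CGTAACGC-3'

The forward primer binds at positions 7–22, so a 37 bp product ends at position 7 + 37 − 1 = 43.
The reverse primer anneals to the top strand over positions 36–43, i.e. to GCGTTACG.
Its sequence written 5'→3' is the reverse complement: CGTAACGC.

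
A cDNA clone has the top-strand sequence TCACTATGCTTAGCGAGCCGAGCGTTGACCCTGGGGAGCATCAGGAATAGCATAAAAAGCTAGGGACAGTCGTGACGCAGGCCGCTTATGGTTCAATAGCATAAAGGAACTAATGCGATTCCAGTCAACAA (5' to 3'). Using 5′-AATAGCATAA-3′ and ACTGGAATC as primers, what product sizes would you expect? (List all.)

The forward primer AATAGCATAA matches the top strand at positions 46–55, 95–104.
The reverse primer's reverse complement is GATTCCAGT, matching at positions 117–125.
Each forward site pairs with the reverse site to give a product ending at position 125: sizes 80, 31 bp.

80 bp, 31 bp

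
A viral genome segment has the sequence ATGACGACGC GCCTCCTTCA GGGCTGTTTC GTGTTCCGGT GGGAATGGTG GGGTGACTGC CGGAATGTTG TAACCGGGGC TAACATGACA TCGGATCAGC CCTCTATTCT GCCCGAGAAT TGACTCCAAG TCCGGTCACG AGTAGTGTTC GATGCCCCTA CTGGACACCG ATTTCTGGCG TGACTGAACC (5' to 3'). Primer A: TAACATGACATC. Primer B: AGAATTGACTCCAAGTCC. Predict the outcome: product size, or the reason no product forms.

Primer A (TAACATGACATC) matches the top strand at positions 81–92 (3' end points downstream).
Primer B (AGAATTGACTCCAAGTCC) also matches the top strand directly, at positions 116–133 — its reverse complement GGACTTGGAGTCAATTCT is not present.
Both primers anneal to the bottom strand with 3' ends pointing the same way, so neither can prime synthesis back toward the other.

No product — both primers anneal to the same strand and extend in the same direction.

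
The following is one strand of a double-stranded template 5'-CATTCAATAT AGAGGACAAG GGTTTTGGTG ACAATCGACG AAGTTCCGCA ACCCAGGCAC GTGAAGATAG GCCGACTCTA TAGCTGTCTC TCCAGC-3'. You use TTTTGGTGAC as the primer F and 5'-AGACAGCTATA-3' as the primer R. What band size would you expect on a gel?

67 bp

The forward primer matches the template at positions 23–32.
Taking the reverse complement of AGACAGCTATA gives TATAGCTGTCT, found at positions 79–89 on the template; the primer anneals here to the top strand with its 3' end pointing upstream.
The product runs from position 23 to position 89, so its length is 89 − 23 + 1 = 67 bp.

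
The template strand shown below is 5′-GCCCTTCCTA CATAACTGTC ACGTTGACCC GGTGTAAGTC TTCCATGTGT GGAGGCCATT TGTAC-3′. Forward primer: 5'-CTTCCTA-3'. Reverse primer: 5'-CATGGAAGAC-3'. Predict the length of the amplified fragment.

The forward primer matches the template at positions 4–10.
Taking the reverse complement of CATGGAAGAC gives GTCTTCCATG, found at positions 38–47 on the template; the primer anneals here to the top strand with its 3' end pointing upstream.
The product runs from position 4 to position 47, so its length is 47 − 4 + 1 = 44 bp.

44 bp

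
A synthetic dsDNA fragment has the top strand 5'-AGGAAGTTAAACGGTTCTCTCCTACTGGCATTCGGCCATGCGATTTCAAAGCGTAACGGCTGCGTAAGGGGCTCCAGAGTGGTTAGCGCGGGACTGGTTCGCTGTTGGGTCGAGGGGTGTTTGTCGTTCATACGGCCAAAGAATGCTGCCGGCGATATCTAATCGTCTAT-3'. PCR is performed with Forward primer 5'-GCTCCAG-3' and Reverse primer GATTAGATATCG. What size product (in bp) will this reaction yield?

Forward primer GCTCCAG is found on the top strand at positions 71–77.
Reverse complement of the reverse primer: CGATATCTAATC. This occurs on the top strand at positions 153–164.
Amplicon spans positions 71–164: 94 bp.

94 bp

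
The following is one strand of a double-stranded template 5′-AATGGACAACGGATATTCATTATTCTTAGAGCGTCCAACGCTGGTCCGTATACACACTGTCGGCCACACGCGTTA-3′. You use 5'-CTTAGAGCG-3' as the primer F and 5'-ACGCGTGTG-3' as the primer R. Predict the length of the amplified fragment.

49 bp

Forward primer CTTAGAGCG is found on the top strand at positions 25–33.
Taking the reverse complement of ACGCGTGTG gives CACACGCGT, found at positions 65–73 on the template; the primer anneals here to the top strand with its 3' end pointing upstream.
The product runs from position 25 to position 73, so its length is 73 − 25 + 1 = 49 bp.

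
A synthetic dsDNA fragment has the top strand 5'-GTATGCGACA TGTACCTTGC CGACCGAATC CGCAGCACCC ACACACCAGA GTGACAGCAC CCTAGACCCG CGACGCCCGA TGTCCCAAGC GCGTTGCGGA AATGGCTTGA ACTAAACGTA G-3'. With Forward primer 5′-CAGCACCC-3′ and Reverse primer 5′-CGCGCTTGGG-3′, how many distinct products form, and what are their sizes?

Two products: 61 bp, 39 bp

The forward primer CAGCACCC matches the top strand at positions 33–40, 55–62.
The reverse primer's reverse complement is CCCAAGCGCG, matching at positions 84–93.
Each forward site pairs with the reverse site to give a product ending at position 93: sizes 61, 39 bp.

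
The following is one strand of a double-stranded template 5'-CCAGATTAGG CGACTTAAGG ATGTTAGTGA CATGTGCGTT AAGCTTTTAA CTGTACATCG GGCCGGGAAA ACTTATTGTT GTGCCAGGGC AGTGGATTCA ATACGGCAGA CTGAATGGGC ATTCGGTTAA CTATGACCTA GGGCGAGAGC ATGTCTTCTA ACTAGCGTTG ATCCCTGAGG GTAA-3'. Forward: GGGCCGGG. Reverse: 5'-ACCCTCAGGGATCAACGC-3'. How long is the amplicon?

Forward primer GGGCCGGG is found on the top strand at positions 60–67.
Taking the reverse complement of ACCCTCAGGGATCAACGC gives GCGTTGATCCCTGAGGGT, found at positions 165–182 on the template; the primer anneals here to the top strand with its 3' end pointing upstream.
The product runs from position 60 to position 182, so its length is 182 − 60 + 1 = 123 bp.

123 bp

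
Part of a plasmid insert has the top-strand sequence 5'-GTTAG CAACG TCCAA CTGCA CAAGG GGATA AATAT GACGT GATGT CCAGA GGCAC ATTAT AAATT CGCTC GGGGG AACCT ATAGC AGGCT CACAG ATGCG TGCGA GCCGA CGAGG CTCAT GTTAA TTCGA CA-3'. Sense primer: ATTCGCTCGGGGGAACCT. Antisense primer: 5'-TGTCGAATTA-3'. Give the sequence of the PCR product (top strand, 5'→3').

Forward primer ATTCGCTCGGGGGAACCT is found on the top strand at positions 63–80.
Taking the reverse complement of TGTCGAATTA gives TAATTCGACA, found at positions 123–132 on the template; the primer anneals here to the top strand with its 3' end pointing upstream.
The product is the template from position 63 through 132 (70 bp).

5'-ATTCGCTCGGGGGAACCTATAGCAGGCTCACAGATGCGTGCGAGCCGACGAGGCTCATGTTAATTCGACA-3'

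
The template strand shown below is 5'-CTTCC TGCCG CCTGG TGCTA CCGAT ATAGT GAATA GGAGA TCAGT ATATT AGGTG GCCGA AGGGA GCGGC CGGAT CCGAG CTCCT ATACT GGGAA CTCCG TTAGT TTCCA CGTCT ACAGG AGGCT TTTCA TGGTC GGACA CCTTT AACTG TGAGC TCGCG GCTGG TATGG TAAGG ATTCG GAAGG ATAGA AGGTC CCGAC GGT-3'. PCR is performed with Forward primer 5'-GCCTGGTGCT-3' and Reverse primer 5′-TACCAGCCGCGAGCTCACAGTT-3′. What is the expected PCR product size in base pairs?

158 bp

The forward primer matches the template at positions 10–19.
Reverse complement of the reverse primer: AACTGTGAGCTCGCGGCTGGTA. This occurs on the top strand at positions 146–167.
Amplicon spans positions 10–167: 158 bp.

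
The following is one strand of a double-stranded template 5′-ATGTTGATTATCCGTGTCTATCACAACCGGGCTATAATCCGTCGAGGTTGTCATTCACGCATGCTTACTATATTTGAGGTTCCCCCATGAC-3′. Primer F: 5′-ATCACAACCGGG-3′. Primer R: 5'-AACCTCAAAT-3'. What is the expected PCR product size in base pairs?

Scanning the template, ATCACAACCGGG occurs at positions 20–31; this primer anneals to the bottom strand there with its 3' end pointing downstream.
Reverse complement of the reverse primer: ATTTGAGGTT. This occurs on the top strand at positions 72–81.
Amplicon spans positions 20–81: 62 bp.

62 bp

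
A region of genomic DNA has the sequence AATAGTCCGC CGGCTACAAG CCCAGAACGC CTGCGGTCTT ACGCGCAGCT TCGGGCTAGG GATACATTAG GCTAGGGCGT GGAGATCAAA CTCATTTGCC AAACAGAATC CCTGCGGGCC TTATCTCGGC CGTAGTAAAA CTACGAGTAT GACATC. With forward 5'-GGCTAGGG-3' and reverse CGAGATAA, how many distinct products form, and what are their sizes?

Two products: 75 bp, 59 bp

The forward primer GGCTAGGG matches the top strand at positions 54–61, 70–77.
The reverse primer's reverse complement is TTATCTCG, matching at positions 121–128.
Each forward site pairs with the reverse site to give a product ending at position 128: sizes 75, 59 bp.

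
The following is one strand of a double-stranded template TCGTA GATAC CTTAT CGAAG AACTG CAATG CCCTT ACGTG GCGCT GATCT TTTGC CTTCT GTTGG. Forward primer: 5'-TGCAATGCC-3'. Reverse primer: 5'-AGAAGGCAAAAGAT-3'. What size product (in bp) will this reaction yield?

Scanning the template, TGCAATGCC occurs at positions 24–32; this primer anneals to the bottom strand there with its 3' end pointing downstream.
Reverse complement of the reverse primer: ATCTTTTGCCTTCT. This occurs on the top strand at positions 47–60.
Product length = (reverse-primer end) − (forward-primer start) + 1 = 60 − 24 + 1 = 37 bp.

37 bp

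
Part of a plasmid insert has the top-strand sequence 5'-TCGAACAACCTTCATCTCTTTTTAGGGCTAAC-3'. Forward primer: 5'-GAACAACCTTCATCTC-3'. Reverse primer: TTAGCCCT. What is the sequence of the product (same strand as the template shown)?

Scanning the template, GAACAACCTTCATCTC occurs at positions 3–18; this primer anneals to the bottom strand there with its 3' end pointing downstream.
The reverse primer's reverse complement is AGGGCTAA, which matches the template at positions 24–31.
The product is the template from position 3 through 31 (29 bp).

5'-GAACAACCTTCATCTCTTTTTAGGGCTAA-3'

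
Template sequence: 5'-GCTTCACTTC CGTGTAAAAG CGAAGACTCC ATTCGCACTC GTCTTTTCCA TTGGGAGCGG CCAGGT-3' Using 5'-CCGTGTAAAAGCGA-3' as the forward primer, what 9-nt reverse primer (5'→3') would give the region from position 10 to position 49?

The product's 3' end on the top strand is position 49.
The reverse primer anneals to the top strand over positions 41–49, i.e. to GTCTTTTCC.
Its sequence written 5'→3' is the reverse complement: GGAAAAGAC.

5'-GGAAAAGAC-3'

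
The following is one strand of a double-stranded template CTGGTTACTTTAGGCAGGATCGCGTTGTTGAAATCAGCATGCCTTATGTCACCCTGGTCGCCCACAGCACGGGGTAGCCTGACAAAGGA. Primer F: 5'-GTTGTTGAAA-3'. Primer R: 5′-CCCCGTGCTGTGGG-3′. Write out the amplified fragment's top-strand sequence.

Forward primer GTTGTTGAAA is found on the top strand at positions 24–33.
Reverse complement of the reverse primer: CCCACAGCACGGGG. This occurs on the top strand at positions 61–74.
The product is the template from position 24 through 74 (51 bp).

5'-GTTGTTGAAATCAGCATGCCTTATGTCACCCTGGTCGCCCACAGCACGGGG-3'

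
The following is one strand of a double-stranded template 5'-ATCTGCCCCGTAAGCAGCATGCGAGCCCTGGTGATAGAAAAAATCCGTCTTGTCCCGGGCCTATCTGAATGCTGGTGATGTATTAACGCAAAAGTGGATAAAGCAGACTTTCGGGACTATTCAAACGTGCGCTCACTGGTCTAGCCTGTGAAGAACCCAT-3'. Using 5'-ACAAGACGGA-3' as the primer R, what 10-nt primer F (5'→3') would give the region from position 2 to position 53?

5'-TCTGCCCCGT-3'

The reverse primer's reverse complement TCCGTCTTGT matches the template at positions 44–53; the product starts at position 2.
The forward primer is identical to the top strand over positions 2–11: TCTGCCCCGT.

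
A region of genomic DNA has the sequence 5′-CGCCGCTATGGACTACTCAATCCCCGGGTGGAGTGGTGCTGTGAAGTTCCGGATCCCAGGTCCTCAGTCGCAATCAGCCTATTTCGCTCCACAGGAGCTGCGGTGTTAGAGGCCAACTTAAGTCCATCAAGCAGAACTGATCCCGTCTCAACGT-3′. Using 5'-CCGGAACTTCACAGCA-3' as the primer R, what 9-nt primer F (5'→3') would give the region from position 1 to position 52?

5'-CGCCGCTAT-3'

The reverse primer's reverse complement TGCTGTGAAGTTCCGG matches the template at positions 37–52; the product starts at position 1.
The forward primer is identical to the top strand over positions 1–9: CGCCGCTAT.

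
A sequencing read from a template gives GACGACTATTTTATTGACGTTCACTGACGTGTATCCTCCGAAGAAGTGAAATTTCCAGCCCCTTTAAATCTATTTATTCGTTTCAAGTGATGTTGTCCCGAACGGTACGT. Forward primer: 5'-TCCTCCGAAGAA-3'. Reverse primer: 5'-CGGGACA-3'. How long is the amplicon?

Forward primer TCCTCCGAAGAA is found on the top strand at positions 34–45.
Taking the reverse complement of CGGGACA gives TGTCCCG, found at positions 94–100 on the template; the primer anneals here to the top strand with its 3' end pointing upstream.
The product runs from position 34 to position 100, so its length is 100 − 34 + 1 = 67 bp.

67 bp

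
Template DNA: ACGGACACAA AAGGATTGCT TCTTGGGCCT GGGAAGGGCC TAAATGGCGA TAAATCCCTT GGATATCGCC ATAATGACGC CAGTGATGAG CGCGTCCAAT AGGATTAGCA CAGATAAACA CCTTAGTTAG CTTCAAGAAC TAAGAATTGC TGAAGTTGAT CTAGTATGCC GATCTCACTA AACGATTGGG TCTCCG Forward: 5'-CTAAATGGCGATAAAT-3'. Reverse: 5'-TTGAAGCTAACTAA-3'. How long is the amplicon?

97 bp

Scanning the template, CTAAATGGCGATAAAT occurs at positions 40–55; this primer anneals to the bottom strand there with its 3' end pointing downstream.
Taking the reverse complement of TTGAAGCTAACTAA gives TTAGTTAGCTTCAA, found at positions 123–136 on the template; the primer anneals here to the top strand with its 3' end pointing upstream.
The product runs from position 40 to position 136, so its length is 136 − 40 + 1 = 97 bp.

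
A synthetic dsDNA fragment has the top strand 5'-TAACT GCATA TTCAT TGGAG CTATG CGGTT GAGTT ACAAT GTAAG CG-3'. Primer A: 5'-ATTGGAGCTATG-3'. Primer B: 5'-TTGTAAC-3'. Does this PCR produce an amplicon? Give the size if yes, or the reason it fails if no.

Primer A (ATTGGAGCTATG) matches the top strand at positions 14–25; it acts as a forward primer.
Primer B's reverse complement is GTTACAA, matching the top strand at positions 33–39; it acts as a reverse primer.
The 3' ends face each other across positions 14–39, giving a 26 bp product.

Yes — a 26 bp product.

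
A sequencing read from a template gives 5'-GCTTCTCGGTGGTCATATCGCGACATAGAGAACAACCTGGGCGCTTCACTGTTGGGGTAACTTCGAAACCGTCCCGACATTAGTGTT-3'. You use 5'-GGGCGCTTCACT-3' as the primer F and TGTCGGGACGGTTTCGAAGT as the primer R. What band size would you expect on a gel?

The forward primer matches the template at positions 39–50.
Taking the reverse complement of TGTCGGGACGGTTTCGAAGT gives ACTTCGAAACCGTCCCGACA, found at positions 60–79 on the template; the primer anneals here to the top strand with its 3' end pointing upstream.
The product runs from position 39 to position 79, so its length is 79 − 39 + 1 = 41 bp.

41 bp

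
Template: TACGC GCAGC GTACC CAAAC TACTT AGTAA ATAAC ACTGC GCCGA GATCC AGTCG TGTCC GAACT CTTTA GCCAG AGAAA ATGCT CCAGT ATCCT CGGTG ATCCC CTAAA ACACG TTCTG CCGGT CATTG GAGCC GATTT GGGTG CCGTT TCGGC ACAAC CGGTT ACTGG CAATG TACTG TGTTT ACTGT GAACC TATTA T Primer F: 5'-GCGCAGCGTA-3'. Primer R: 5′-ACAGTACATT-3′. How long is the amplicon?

Scanning the template, GCGCAGCGTA occurs at positions 4–13; this primer anneals to the bottom strand there with its 3' end pointing downstream.
Reverse complement of the reverse primer: AATGTACTGT. This occurs on the top strand at positions 172–181.
Product length = (reverse-primer end) − (forward-primer start) + 1 = 181 − 4 + 1 = 178 bp.

178 bp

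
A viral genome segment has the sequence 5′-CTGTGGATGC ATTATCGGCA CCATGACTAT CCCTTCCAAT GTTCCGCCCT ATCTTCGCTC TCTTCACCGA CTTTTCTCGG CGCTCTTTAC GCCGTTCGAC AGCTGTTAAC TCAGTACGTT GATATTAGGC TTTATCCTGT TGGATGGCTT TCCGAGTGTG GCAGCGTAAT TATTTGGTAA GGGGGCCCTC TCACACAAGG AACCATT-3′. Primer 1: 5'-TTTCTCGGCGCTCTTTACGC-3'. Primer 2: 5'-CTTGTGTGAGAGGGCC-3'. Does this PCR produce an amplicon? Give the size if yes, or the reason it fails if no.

Primer 1 (TTTCTCGGCGCTCTTTACGC) matches the top strand at positions 73–92; it acts as a forward primer.
Primer 2's reverse complement is GGCCCTCTCACACAAG, matching the top strand at positions 184–199; it acts as a reverse primer.
The 3' ends face each other across positions 73–199, giving a 127 bp product.

Yes — a 127 bp product.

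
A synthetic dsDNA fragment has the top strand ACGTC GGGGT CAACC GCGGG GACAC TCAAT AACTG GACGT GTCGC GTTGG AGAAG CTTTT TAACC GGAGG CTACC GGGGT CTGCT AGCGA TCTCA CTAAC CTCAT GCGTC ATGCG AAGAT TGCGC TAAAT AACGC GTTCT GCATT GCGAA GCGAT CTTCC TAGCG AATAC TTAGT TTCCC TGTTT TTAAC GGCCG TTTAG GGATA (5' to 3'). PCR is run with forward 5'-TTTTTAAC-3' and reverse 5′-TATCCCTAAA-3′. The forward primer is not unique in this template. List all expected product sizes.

The forward primer TTTTTAAC matches the top strand at positions 57–64, 183–190.
The reverse primer's reverse complement is TTTAGGGATA, matching at positions 196–205.
Each forward site pairs with the reverse site to give a product ending at position 205: sizes 149, 23 bp.

149 bp, 23 bp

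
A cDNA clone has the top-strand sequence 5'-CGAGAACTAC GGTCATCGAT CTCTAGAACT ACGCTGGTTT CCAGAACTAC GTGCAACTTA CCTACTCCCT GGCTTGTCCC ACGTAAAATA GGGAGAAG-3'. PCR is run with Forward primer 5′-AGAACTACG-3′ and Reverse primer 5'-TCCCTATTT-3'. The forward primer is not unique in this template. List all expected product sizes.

92 bp, 70 bp, 52 bp

The forward primer AGAACTACG matches the top strand at positions 3–11, 25–33, 43–51.
The reverse primer's reverse complement is AAATAGGGA, matching at positions 86–94.
Each forward site pairs with the reverse site to give a product ending at position 94: sizes 92, 70, 52 bp.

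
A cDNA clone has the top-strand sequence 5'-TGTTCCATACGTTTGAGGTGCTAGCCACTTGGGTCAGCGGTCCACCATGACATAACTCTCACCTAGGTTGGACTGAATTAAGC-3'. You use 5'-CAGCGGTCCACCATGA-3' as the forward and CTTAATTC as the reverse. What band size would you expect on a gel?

Forward primer CAGCGGTCCACCATGA is found on the top strand at positions 35–50.
The reverse primer's reverse complement is GAATTAAG, which matches the template at positions 75–82.
Product length = (reverse-primer end) − (forward-primer start) + 1 = 82 − 35 + 1 = 48 bp.

48 bp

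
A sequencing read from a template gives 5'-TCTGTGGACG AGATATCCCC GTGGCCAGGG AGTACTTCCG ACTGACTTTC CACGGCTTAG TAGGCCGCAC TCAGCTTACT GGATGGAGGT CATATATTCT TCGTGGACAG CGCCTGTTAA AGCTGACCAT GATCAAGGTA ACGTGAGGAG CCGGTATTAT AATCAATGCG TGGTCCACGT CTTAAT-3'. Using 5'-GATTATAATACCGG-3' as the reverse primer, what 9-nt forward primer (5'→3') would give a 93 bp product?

The reverse primer's reverse complement CCGGTATTATAATC matches the template at positions 151–164, so the product ends at position 164.
A 93 bp product then starts at position 164 − 93 + 1 = 72.
The forward primer is identical to the top strand there: CAGCTTACT.

5'-CAGCTTACT-3'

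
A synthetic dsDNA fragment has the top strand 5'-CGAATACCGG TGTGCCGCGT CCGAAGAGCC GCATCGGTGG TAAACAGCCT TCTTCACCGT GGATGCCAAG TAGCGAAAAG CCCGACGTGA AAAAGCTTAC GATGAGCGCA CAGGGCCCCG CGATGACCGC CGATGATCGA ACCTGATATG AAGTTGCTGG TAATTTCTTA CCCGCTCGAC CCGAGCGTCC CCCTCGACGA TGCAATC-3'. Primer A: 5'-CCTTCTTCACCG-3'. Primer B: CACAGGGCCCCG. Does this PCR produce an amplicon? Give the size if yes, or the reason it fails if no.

Primer A (CCTTCTTCACCG) matches the top strand at positions 48–59 (3' end points downstream).
Primer B (CACAGGGCCCCG) also matches the top strand directly, at positions 109–120 — its reverse complement CGGGGCCCTGTG is not present.
Both primers anneal to the bottom strand with 3' ends pointing the same way, so neither can prime synthesis back toward the other.

No product — both primers anneal to the same strand and extend in the same direction.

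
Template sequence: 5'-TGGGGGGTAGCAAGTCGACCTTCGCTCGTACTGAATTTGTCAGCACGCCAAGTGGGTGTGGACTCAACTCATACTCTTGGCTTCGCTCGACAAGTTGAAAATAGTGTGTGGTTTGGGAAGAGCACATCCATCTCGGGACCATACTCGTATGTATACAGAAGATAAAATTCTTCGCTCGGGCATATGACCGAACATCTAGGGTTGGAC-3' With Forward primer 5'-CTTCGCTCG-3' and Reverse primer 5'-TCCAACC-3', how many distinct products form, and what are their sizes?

The forward primer CTTCGCTCG matches the top strand at positions 20–28, 81–89, 170–178.
The reverse primer's reverse complement is GGTTGGA, matching at positions 200–206.
Each forward site pairs with the reverse site to give a product ending at position 206: sizes 187, 126, 37 bp.

Three products: 187 bp, 126 bp, 37 bp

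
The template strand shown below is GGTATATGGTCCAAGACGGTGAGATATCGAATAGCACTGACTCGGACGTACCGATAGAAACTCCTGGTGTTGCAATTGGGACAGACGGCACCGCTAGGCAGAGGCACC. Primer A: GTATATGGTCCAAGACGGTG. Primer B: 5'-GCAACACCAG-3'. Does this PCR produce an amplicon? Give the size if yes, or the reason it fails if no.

Yes — a 72 bp product.

Primer A (GTATATGGTCCAAGACGGTG) matches the top strand at positions 2–21; it acts as a forward primer.
Primer B's reverse complement is CTGGTGTTGC, matching the top strand at positions 64–73; it acts as a reverse primer.
The 3' ends face each other across positions 2–73, giving a 72 bp product.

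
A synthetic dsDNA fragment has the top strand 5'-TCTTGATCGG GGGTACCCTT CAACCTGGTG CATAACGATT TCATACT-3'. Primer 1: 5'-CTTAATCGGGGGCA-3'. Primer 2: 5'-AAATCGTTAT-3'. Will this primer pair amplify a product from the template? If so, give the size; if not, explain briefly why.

Primer 1 (CTTAATCGGGGGCA) does not match the top strand, and its reverse complement TGCCCCCGATTAAG does not match either.
With no annealing site for primer 1, no amplification occurs.

No product — primer 1 has no binding site in the template.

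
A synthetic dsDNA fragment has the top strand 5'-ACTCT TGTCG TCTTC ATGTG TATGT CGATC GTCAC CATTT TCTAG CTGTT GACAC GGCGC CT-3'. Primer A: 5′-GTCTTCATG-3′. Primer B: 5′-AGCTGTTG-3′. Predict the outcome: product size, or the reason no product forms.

Primer A (GTCTTCATG) matches the top strand at positions 10–18 (3' end points downstream).
Primer B (AGCTGTTG) also matches the top strand directly, at positions 44–51 — its reverse complement CAACAGCT is not present.
Both primers anneal to the bottom strand with 3' ends pointing the same way, so neither can prime synthesis back toward the other.

No product — both primers anneal to the same strand and extend in the same direction.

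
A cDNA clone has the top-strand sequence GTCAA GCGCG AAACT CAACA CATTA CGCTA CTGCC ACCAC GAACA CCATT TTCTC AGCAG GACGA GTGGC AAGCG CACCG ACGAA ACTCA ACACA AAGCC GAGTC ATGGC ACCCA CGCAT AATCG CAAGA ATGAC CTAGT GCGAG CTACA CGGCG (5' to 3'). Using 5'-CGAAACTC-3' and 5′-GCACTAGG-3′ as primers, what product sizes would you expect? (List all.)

134 bp, 61 bp

The forward primer CGAAACTC matches the top strand at positions 9–16, 82–89.
The reverse primer's reverse complement is CCTAGTGC, matching at positions 135–142.
Each forward site pairs with the reverse site to give a product ending at position 142: sizes 134, 61 bp.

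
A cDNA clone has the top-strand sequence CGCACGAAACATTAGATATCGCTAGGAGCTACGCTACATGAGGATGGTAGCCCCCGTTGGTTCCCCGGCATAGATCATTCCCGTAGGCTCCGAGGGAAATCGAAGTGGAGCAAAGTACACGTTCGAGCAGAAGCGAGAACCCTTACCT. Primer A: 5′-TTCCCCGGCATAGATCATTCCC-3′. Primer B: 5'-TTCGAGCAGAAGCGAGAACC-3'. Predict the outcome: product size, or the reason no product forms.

Primer A (TTCCCCGGCATAGATCATTCCC) matches the top strand at positions 61–82 (3' end points downstream).
Primer B (TTCGAGCAGAAGCGAGAACC) also matches the top strand directly, at positions 122–141 — its reverse complement GGTTCTCGCTTCTGCTCGAA is not present.
Both primers anneal to the bottom strand with 3' ends pointing the same way, so neither can prime synthesis back toward the other.

No product — both primers anneal to the same strand and extend in the same direction.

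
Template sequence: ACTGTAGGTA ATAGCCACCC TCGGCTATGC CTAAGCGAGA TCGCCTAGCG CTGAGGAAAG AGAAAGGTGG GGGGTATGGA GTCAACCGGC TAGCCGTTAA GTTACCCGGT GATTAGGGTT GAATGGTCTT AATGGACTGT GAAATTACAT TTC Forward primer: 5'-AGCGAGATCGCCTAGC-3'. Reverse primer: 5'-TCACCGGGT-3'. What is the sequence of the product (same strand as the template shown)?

Forward primer AGCGAGATCGCCTAGC is found on the top strand at positions 34–49.
The reverse primer's reverse complement is ACCCGGTGA, which matches the template at positions 104–112.
The product is the template from position 34 through 112 (79 bp).

5'-AGCGAGATCGCCTAGCGCTGAGGAAAGAGAAAGGTGGGGGGTATGGAGTCAACCGGCTAGCCGTTAAGTTACCCGGTGA-3'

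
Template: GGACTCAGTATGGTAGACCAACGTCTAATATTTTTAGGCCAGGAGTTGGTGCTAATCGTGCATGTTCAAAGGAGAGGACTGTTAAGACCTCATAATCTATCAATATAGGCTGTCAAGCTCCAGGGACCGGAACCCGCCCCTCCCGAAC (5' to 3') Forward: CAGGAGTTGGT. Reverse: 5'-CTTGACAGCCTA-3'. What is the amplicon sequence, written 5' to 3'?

5'-CAGGAGTTGGTGCTAATCGTGCATGTTCAAAGGAGAGGACTGTTAAGACCTCATAATCTATCAATATAGGCTGTCAAG-3'

The forward primer matches the template at positions 40–50.
Reverse complement of the reverse primer: TAGGCTGTCAAG. This occurs on the top strand at positions 106–117.
The product is the template from position 40 through 117 (78 bp).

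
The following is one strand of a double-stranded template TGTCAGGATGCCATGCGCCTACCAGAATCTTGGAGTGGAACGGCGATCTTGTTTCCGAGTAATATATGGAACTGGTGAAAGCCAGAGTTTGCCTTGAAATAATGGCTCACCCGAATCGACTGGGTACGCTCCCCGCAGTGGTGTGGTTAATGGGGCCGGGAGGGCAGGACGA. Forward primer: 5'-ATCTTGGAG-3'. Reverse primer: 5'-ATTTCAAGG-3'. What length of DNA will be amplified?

74 bp

The forward primer matches the template at positions 27–35.
The reverse primer's reverse complement is CCTTGAAAT, which matches the template at positions 92–100.
The product runs from position 27 to position 100, so its length is 100 − 27 + 1 = 74 bp.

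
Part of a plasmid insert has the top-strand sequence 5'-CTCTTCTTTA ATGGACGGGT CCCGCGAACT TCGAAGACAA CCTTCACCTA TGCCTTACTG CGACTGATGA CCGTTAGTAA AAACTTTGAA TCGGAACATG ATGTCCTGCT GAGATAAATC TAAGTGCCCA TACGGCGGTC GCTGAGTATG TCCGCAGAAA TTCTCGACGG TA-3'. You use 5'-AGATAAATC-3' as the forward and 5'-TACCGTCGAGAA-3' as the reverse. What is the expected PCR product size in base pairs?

61 bp

Scanning the template, AGATAAATC occurs at positions 112–120; this primer anneals to the bottom strand there with its 3' end pointing downstream.
The reverse primer's reverse complement is TTCTCGACGGTA, which matches the template at positions 161–172.
The product runs from position 112 to position 172, so its length is 172 − 112 + 1 = 61 bp.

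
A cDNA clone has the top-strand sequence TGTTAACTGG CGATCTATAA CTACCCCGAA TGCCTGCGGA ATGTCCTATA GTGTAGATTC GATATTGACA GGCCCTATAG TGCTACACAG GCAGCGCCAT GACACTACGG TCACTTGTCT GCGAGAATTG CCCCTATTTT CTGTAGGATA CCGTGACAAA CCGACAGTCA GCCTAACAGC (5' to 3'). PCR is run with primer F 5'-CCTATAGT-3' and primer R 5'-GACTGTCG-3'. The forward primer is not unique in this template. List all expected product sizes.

The forward primer CCTATAGT matches the top strand at positions 45–52, 74–81.
The reverse primer's reverse complement is CGACAGTC, matching at positions 162–169.
Each forward site pairs with the reverse site to give a product ending at position 169: sizes 125, 96 bp.

125 bp, 96 bp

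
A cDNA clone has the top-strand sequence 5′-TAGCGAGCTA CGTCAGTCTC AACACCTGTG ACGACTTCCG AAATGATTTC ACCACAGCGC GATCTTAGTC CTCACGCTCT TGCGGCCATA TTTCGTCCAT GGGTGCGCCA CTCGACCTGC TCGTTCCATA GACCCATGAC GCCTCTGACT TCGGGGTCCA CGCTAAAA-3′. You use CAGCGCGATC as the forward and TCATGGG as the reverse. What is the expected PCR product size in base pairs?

85 bp

Forward primer CAGCGCGATC is found on the top strand at positions 55–64.
Reverse complement of the reverse primer: CCCATGA. This occurs on the top strand at positions 133–139.
Product length = (reverse-primer end) − (forward-primer start) + 1 = 139 − 55 + 1 = 85 bp.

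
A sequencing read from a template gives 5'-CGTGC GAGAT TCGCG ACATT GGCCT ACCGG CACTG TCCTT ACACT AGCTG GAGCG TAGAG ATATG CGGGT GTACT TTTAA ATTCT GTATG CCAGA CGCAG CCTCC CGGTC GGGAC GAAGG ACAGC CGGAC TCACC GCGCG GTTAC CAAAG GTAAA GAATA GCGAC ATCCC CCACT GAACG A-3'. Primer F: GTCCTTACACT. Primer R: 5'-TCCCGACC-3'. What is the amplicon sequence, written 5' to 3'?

Scanning the template, GTCCTTACACT occurs at positions 35–45; this primer anneals to the bottom strand there with its 3' end pointing downstream.
Reverse complement of the reverse primer: GGTCGGGA. This occurs on the top strand at positions 107–114.
The product is the template from position 35 through 114 (80 bp).

5'-GTCCTTACACTAGCTGGAGCGTAGAGATATGCGGGTGTACTTTTAAATTCTGTATGCCAGACGCAGCCTCCCGGTCGGGA-3'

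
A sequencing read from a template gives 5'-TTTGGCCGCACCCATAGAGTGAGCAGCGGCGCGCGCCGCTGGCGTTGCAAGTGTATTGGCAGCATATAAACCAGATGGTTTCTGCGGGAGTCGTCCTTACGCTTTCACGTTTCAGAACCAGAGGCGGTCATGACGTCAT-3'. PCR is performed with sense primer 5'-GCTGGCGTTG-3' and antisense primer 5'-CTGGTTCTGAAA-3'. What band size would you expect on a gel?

The forward primer matches the template at positions 38–47.
Reverse complement of the reverse primer: TTTCAGAACCAG. This occurs on the top strand at positions 110–121.
Product length = (reverse-primer end) − (forward-primer start) + 1 = 121 − 38 + 1 = 84 bp.

84 bp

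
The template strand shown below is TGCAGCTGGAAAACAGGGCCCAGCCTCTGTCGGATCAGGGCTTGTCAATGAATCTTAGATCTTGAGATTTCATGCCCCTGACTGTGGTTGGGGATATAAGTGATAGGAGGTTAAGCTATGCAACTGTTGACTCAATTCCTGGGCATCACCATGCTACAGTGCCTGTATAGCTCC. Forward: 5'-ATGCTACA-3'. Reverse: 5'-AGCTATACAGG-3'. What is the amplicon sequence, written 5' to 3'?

5'-ATGCTACAGTGCCTGTATAGCT-3'

The forward primer matches the template at positions 151–158.
Reverse complement of the reverse primer: CCTGTATAGCT. This occurs on the top strand at positions 162–172.
The product is the template from position 151 through 172 (22 bp).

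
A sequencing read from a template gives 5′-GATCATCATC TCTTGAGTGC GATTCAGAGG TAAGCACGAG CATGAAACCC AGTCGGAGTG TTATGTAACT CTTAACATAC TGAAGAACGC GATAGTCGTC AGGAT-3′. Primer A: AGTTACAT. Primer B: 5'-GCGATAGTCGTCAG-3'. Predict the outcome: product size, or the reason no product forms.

Primer A (AGTTACAT) has reverse complement ATGTAACT, which matches the top strand at positions 63–70; primer A anneals to the top strand there with its 3' end pointing upstream toward position 63.
Primer B (GCGATAGTCGTCAG) matches the top strand directly at positions 89–102; it anneals to the bottom strand with its 3' end pointing downstream toward position 102.
The 3' ends diverge (primer A extends toward position 1, primer B toward position 105), so the primers never converge on a shared product.

No product — the primers' 3' ends point away from each other.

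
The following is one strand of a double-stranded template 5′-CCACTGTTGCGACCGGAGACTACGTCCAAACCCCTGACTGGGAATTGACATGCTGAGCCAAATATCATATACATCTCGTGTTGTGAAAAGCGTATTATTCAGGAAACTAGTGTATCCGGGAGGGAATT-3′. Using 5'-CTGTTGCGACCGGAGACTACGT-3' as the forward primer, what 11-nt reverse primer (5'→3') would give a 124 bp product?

5'-ATTCCCTCCCG-3'

The forward primer binds at positions 4–25, so a 124 bp product ends at position 4 + 124 − 1 = 127.
The reverse primer anneals to the top strand over positions 117–127, i.e. to CGGGAGGGAAT.
Its sequence written 5'→3' is the reverse complement: ATTCCCTCCCG.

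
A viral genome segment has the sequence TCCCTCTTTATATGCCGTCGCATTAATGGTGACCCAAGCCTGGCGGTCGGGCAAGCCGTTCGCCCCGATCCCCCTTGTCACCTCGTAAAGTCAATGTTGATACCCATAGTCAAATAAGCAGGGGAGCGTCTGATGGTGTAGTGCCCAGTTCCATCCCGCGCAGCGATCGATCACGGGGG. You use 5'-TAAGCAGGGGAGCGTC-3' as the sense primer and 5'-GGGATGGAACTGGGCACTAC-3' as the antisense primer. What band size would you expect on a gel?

The forward primer matches the template at positions 115–130.
Taking the reverse complement of GGGATGGAACTGGGCACTAC gives GTAGTGCCCAGTTCCATCCC, found at positions 138–157 on the template; the primer anneals here to the top strand with its 3' end pointing upstream.
Amplicon spans positions 115–157: 43 bp.

43 bp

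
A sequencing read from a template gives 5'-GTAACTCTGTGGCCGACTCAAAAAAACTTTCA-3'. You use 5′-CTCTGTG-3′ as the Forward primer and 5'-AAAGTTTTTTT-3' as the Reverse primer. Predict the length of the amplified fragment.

26 bp

Forward primer CTCTGTG is found on the top strand at positions 5–11.
The reverse primer's reverse complement is AAAAAAACTTT, which matches the template at positions 20–30.
Product length = (reverse-primer end) − (forward-primer start) + 1 = 30 − 5 + 1 = 26 bp.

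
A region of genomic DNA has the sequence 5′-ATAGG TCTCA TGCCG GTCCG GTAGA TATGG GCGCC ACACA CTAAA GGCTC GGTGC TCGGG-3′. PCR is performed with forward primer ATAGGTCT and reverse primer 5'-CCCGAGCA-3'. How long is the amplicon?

Forward primer ATAGGTCT is found on the top strand at positions 1–8.
Taking the reverse complement of CCCGAGCA gives TGCTCGGG, found at positions 53–60 on the template; the primer anneals here to the top strand with its 3' end pointing upstream.
Amplicon spans positions 1–60: 60 bp.

60 bp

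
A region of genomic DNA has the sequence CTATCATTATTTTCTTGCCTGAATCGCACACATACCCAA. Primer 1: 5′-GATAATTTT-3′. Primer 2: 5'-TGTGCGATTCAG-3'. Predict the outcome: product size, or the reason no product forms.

No product — primer 1 has no binding site in the template.

Primer 1 (GATAATTTT) does not match the top strand, and its reverse complement AAAATTATC does not match either.
With no annealing site for primer 1, no amplification occurs.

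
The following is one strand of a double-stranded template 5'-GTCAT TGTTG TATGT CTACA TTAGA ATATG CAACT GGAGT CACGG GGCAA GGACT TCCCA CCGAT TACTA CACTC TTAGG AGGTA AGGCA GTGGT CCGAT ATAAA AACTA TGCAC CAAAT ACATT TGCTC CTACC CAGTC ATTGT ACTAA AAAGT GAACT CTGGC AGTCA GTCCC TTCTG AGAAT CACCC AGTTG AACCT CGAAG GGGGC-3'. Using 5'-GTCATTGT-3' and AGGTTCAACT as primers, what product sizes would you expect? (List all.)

The forward primer GTCATTGT matches the top strand at positions 1–8, 138–145.
The reverse primer's reverse complement is AGTTGAACCT, matching at positions 191–200.
Each forward site pairs with the reverse site to give a product ending at position 200: sizes 200, 63 bp.

200 bp, 63 bp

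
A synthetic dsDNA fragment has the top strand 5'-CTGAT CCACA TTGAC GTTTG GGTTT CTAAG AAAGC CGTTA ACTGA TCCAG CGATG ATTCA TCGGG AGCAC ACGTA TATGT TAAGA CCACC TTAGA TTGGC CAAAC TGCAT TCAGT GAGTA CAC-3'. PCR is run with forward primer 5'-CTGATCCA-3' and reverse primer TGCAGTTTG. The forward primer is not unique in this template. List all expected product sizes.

The forward primer CTGATCCA matches the top strand at positions 1–8, 42–49.
The reverse primer's reverse complement is CAAACTGCA, matching at positions 101–109.
Each forward site pairs with the reverse site to give a product ending at position 109: sizes 109, 68 bp.

109 bp, 68 bp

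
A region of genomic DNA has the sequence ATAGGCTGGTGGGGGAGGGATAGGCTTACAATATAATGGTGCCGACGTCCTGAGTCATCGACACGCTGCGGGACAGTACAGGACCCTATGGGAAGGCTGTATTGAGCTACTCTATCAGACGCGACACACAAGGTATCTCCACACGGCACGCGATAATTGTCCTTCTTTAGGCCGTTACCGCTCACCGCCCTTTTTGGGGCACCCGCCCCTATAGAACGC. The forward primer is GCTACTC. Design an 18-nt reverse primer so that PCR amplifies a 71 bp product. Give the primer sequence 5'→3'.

5'-AACGGCCTAAAGAAGGAC-3'

The forward primer binds at positions 106–112, so a 71 bp product ends at position 106 + 71 − 1 = 176.
The reverse primer anneals to the top strand over positions 159–176, i.e. to GTCCTTCTTTAGGCCGTT.
Its sequence written 5'→3' is the reverse complement: AACGGCCTAAAGAAGGAC.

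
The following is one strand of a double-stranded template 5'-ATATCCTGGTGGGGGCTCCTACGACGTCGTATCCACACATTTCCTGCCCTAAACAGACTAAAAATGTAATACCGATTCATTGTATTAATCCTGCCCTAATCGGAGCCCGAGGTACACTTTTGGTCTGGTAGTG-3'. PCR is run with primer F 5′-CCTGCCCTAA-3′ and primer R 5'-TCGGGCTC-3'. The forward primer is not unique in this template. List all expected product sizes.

The forward primer CCTGCCCTAA matches the top strand at positions 43–52, 90–99.
The reverse primer's reverse complement is GAGCCCGA, matching at positions 103–110.
Each forward site pairs with the reverse site to give a product ending at position 110: sizes 68, 21 bp.

68 bp, 21 bp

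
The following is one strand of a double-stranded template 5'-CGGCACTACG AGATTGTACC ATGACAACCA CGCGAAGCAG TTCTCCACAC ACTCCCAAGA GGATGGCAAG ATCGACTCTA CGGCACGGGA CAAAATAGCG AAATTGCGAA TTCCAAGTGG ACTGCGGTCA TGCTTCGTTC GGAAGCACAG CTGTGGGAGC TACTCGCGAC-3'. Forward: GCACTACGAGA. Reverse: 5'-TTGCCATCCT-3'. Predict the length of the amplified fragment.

67 bp

The forward primer matches the template at positions 3–13.
The reverse primer's reverse complement is AGGATGGCAA, which matches the template at positions 60–69.
The product runs from position 3 to position 69, so its length is 69 − 3 + 1 = 67 bp.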